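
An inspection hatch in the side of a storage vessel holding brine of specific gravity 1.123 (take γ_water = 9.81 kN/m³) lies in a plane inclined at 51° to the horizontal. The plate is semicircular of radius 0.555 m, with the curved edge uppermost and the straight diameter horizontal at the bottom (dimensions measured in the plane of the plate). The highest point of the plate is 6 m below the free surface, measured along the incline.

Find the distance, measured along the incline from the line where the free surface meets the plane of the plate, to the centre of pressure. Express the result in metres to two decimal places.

γ = 1.123 × 9.81 = 11.01663 kN/m³.
Let θ = 51° be the plate's angle to the horizontal; measure y along the incline from where the plane meets the free surface. Vertical depth h = y·sinθ with sinθ = 0.777146.
The centroid lies 4r/(3π) = 0.235549 m above the diameter, so r − 4r/(3π) = 0.555 − 0.235549 = 0.319451 m below the topmost point, so y_c = 6 + 0.319451 = 6.31945 m and h_c = 6.31945 × 0.777146 = 4.91114 m.
A = πr²/2 = π × 0.555²/2 = 0.483845 m².
Resultant F = γ·h_c·A = 11.01663 × 4.91114 × 0.483845 = 26.1781 kN.
I_c = (π/8 − 8/(9π))·r⁴ = 0.109757 × 0.555⁴ = 0.0104137 m⁴.
Centre of pressure: y_p = y_c + I_c/(y_c·A) = 6.31945 + 0.0104137/(6.31945 × 0.483845) = 6.31945 + 0.0034058 = 6.32286 m along the plane.

y_p = 6.32 m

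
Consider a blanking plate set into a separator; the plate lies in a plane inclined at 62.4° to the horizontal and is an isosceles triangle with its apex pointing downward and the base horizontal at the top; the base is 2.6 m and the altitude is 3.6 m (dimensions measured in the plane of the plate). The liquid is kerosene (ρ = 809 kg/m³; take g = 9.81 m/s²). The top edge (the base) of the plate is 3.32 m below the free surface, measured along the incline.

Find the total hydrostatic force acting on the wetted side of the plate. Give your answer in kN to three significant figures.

F ≈ 149 kN

γ = ρg = 809 × 9.81 / 1000 = 7.93629 kN/m³.
Let θ = 62.4° be the plate's angle to the horizontal; measure y along the incline from where the plane meets the free surface. Vertical depth h = y·sinθ with sinθ = 0.886204.
With the apex down, the centroid sits h/3 = 3.6/3 = 1.2 m below the base (the top edge), so y_c = 3.32 + 1.2 = 4.52 m and h_c = 4.52 × 0.886204 = 4.00564 m.
A = ½ × 2.6 × 3.6 = 4.68 m².
Resultant F = γ·h_c·A = 7.93629 × 4.00564 × 4.68 = 148.777 kN.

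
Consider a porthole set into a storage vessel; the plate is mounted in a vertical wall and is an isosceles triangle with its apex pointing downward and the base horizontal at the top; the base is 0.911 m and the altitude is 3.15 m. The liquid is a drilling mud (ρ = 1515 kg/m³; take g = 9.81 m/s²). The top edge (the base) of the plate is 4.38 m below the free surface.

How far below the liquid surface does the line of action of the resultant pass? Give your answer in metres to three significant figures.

γ = ρg = 1515 × 9.81 / 1000 = 14.86215 kN/m³.
With the apex down, the centroid sits h/3 = 3.15/3 = 1.05 m below the base (the top edge), so the centroid depth is h_c = 4.38 + 1.05 = 5.43 m.
A = ½ × 0.911 × 3.15 = 1.43483 m².
Resultant F = γ·h_c·A = 14.86215 × 5.43 × 1.43483 = 115.793 kN.
I_c = b·h³/36 = 0.911 × 3.15³/36 = 0.790947 m⁴.
Centre of pressure: y_p = y_c + I_c/(y_c·A) = 5.43 + 0.790947/(5.43 × 1.43483) = 5.43 + 0.101519 = 5.53152 m along the plane.

h_p = 5.53 m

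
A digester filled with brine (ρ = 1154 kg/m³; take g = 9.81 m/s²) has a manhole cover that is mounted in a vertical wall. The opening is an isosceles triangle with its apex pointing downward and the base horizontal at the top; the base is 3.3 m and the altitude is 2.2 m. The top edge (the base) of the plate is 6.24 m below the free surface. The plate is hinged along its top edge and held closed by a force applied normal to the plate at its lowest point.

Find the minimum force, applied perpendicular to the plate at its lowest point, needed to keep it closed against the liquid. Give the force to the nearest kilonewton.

γ = ρg = 1154 × 9.81 / 1000 = 11.32074 kN/m³.
With the apex down, the centroid sits h/3 = 2.2/3 = 0.733333 m below the base (the top edge), so the centroid depth is h_c = 6.24 + 0.733333 = 6.97333 m.
A = ½ × 3.3 × 2.2 = 3.63 m².
Resultant F = γ·h_c·A = 11.32074 × 6.97333 × 3.63 = 286.564 kN.
I_c = b·h³/36 = 3.3 × 2.2³/36 = 0.976067 m⁴.
Centre of pressure: y_p = y_c + I_c/(y_c·A) = 6.97333 + 0.976067/(6.97333 × 3.63) = 6.97333 + 0.0385596 = 7.01189 m along the plane.
The resultant acts 0.733333 + 0.0385596 = 0.771893 m (along the plate) below the hinge at the top edge, so the moment about the hinge is M = F × 0.771893 = 286.564 × 0.771893 = 221.197 kN·m.
A normal force at the bottom, 2.2 m from the hinge, must supply this moment: P = 221.197/2.2 = 100.544 kN.

P ≈ 101 kN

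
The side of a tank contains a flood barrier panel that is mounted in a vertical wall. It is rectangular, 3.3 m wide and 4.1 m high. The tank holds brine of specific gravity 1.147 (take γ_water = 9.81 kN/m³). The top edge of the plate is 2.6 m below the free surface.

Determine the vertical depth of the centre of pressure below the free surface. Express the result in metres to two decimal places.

γ = 1.147 × 9.81 = 11.25207 kN/m³.
The centroid lies 4.1/2 = 2.05 m below the top edge, so the centroid depth is h_c = 2.6 + 2.05 = 4.65 m.
A = 3.3 × 4.1 = 13.53 m².
Resultant F = γ·h_c·A = 11.25207 × 4.65 × 13.53 = 707.918 kN.
I_c = b·h³/12 = 3.3 × 4.1³/12 = 18.9533 m⁴.
Centre of pressure: y_p = y_c + I_c/(y_c·A) = 4.65 + 18.9533/(4.65 × 13.53) = 4.65 + 0.301255 = 4.95126 m along the plane.

h_p = 4.95 m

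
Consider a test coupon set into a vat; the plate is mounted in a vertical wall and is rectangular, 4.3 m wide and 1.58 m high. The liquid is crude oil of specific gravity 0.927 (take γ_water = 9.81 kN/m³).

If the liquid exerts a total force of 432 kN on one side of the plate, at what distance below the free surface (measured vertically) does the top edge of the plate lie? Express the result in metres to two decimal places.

γ = 0.927 × 9.81 = 9.09387 kN/m³.
A = 4.3 × 1.58 = 6.794 m².
From F = γ·h_c·A, the centroid depth is h_c = 432/(9.09387 × 6.794) = 6.99213 m.
The centroid lies 1.58/2 = 0.79 m below the top edge, so the top edge sits at h_top = 6.99213 − 0.79 = 6.20213 m below the surface.

d_top ≈ 6.20 m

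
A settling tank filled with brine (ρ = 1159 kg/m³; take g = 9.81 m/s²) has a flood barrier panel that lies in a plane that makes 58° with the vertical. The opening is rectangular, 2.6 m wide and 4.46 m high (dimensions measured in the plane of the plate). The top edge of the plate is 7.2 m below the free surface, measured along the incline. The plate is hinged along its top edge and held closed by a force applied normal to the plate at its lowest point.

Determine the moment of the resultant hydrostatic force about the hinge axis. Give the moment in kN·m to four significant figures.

M ≈ 1585 kN·m

γ = ρg = 1159 × 9.81 / 1000 = 11.36979 kN/m³.
The plate makes 58° with the vertical, i.e. θ = 90° − 58° = 32° to the horizontal. Measuring y along the incline from the free-surface line, vertical depth h = y·sinθ with sinθ = 0.529919.
The centroid lies 4.46/2 = 2.23 m below the top edge, so y_c = 7.2 + 2.23 = 9.43 m and h_c = 9.43 × 0.529919 = 4.99714 m.
A = 2.6 × 4.46 = 11.596 m².
Resultant F = γ·h_c·A = 11.36979 × 4.99714 × 11.596 = 658.843 kN.
I_c = b·h³/12 = 2.6 × 4.46³/12 = 19.2219 m⁴.
Centre of pressure: y_p = y_c + I_c/(y_c·A) = 9.43 + 19.2219/(9.43 × 11.596) = 9.43 + 0.175783 = 9.60578 m along the plane.
The resultant acts 2.23 + 0.175783 = 2.40578 m (along the plate) below the hinge at the top edge, so the moment about the hinge is M = F × 2.40578 = 658.843 × 2.40578 = 1585.03 kN·m.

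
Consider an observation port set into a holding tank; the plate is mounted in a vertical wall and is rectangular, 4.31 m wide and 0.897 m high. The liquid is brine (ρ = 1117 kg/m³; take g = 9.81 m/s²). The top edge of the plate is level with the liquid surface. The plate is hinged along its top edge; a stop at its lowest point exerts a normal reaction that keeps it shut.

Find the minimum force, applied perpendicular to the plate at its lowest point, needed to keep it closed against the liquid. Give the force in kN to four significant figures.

P ≈ 12.67 kN

γ = ρg = 1117 × 9.81 / 1000 = 10.95777 kN/m³.
The centroid lies 0.897/2 = 0.4485 m below the top edge, so the centroid depth is h_c = 0.4485 m.
A = 4.31 × 0.897 = 3.86607 m².
Resultant F = γ·h_c·A = 10.95777 × 0.4485 × 3.86607 = 19 kN.
I_c = b·h³/12 = 4.31 × 0.897³/12 = 0.259223 m⁴.
Centre of pressure: y_p = y_c + I_c/(y_c·A) = 0.4485 + 0.259223/(0.4485 × 3.86607) = 0.4485 + 0.1495 = 0.598 m along the plane.
The resultant acts 0.4485 + 0.1495 = 0.598 m (along the plate) below the hinge at the top edge, so the moment about the hinge is M = F × 0.598 = 19 × 0.598 = 11.362 kN·m.
A normal force at the bottom, 0.897 m from the hinge, must supply this moment: P = 11.362/0.897 = 12.6667 kN.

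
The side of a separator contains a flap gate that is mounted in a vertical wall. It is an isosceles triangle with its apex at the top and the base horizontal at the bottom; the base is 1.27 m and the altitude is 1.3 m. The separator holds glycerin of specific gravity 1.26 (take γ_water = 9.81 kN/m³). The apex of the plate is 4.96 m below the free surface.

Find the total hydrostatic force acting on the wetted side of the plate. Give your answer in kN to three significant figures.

γ = 1.26 × 9.81 = 12.3606 kN/m³.
With the apex up, the centroid sits 2h/3 = 2 × 1.3/3 = 0.866667 m below the apex, so the centroid depth is h_c = 4.96 + 0.866667 = 5.82667 m.
A = ½ × 1.27 × 1.3 = 0.8255 m².
Resultant F = γ·h_c·A = 12.3606 × 5.82667 × 0.8255 = 59.4534 kN.

F ≈ 59.5 kN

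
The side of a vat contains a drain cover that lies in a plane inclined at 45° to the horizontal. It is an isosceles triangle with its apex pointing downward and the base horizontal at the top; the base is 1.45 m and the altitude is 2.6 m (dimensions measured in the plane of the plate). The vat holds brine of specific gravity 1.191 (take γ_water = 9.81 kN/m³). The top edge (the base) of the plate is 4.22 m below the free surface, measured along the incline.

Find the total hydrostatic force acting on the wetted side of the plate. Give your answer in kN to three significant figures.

F ≈ 79.2 kN

γ = 1.191 × 9.81 = 11.68371 kN/m³.
Let θ = 45° be the plate's angle to the horizontal; measure y along the incline from where the plane meets the free surface. Vertical depth h = y·sinθ with sinθ = 0.707107.
With the apex down, the centroid sits h/3 = 2.6/3 = 0.866667 m below the base (the top edge), so y_c = 4.22 + 0.866667 = 5.08667 m and h_c = 5.08667 × 0.707107 = 3.59682 m.
A = ½ × 1.45 × 2.6 = 1.885 m².
Resultant F = γ·h_c·A = 11.68371 × 3.59682 × 1.885 = 79.2156 kN.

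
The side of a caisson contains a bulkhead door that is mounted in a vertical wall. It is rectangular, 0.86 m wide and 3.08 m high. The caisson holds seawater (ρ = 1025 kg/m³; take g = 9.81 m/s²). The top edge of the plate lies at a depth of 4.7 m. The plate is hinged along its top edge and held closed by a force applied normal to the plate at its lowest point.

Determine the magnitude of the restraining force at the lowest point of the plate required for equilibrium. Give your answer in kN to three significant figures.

P ≈ 89.9 kN

γ = ρg = 1025 × 9.81 / 1000 = 10.05525 kN/m³.
The centroid lies 3.08/2 = 1.54 m below the top edge, so the centroid depth is h_c = 4.7 + 1.54 = 6.24 m.
A = 0.86 × 3.08 = 2.6488 m².
Resultant F = γ·h_c·A = 10.05525 × 6.24 × 2.6488 = 166.198 kN.
I_c = b·h³/12 = 0.86 × 3.08³/12 = 2.09396 m⁴.
Centre of pressure: y_p = y_c + I_c/(y_c·A) = 6.24 + 2.09396/(6.24 × 2.6488) = 6.24 + 0.126688 = 6.36669 m along the plane.
The resultant acts 1.54 + 0.126688 = 1.66669 m (along the plate) below the hinge at the top edge, so the moment about the hinge is M = F × 1.66669 = 166.198 × 1.66669 = 277.001 kN·m.
A normal force at the bottom, 3.08 m from the hinge, must supply this moment: P = 277.001/3.08 = 89.9354 kN.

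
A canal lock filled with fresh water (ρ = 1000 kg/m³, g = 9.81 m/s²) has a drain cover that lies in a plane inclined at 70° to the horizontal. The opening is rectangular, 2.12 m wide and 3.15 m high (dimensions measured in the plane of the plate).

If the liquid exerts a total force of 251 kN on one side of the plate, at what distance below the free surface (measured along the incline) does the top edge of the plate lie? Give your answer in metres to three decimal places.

y_top ≈ 2.502 m

γ = ρg = 1000 × 9.81 = 9810 N/m³ = 9.81 kN/m³.
A = 2.12 × 3.15 = 6.678 m².
From F = γ·h_c·A, the centroid depth is h_c = 251/(9.81 × 6.678) = 3.83141 m.
Let θ = 70° be the plate's angle to the horizontal; measure y along the incline from where the plane meets the free surface. Vertical depth h = y·sinθ with sinθ = 0.939693.
Along the incline, y_c = h_c/sinθ = 3.83141/0.939693 = 4.0773 m.
The centroid lies 3.15/2 = 1.575 m below the top edge, so the top edge sits at y_top = 4.0773 − 1.575 = 2.5023 m along the incline.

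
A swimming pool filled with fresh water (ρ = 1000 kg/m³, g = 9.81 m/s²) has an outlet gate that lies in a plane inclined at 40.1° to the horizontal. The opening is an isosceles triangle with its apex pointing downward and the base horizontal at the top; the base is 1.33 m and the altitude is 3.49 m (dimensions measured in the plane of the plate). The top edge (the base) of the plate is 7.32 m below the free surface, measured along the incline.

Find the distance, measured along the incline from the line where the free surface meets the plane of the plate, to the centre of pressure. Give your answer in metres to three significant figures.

y_p = 8.56 m

γ = ρg = 1000 × 9.81 = 9810 N/m³ = 9.81 kN/m³.
Let θ = 40.1° be the plate's angle to the horizontal; measure y along the incline from where the plane meets the free surface. Vertical depth h = y·sinθ with sinθ = 0.644124.
With the apex down, the centroid sits h/3 = 3.49/3 = 1.16333 m below the base (the top edge), so y_c = 7.32 + 1.16333 = 8.48333 m and h_c = 8.48333 × 0.644124 = 5.46432 m.
A = ½ × 1.33 × 3.49 = 2.32085 m².
Resultant F = γ·h_c·A = 9.81 × 5.46432 × 2.32085 = 124.409 kN.
I_c = b·h³/36 = 1.33 × 3.49³/36 = 1.57045 m⁴.
Centre of pressure: y_p = y_c + I_c/(y_c·A) = 8.48333 + 1.57045/(8.48333 × 2.32085) = 8.48333 + 0.0797647 = 8.56309 m along the plane.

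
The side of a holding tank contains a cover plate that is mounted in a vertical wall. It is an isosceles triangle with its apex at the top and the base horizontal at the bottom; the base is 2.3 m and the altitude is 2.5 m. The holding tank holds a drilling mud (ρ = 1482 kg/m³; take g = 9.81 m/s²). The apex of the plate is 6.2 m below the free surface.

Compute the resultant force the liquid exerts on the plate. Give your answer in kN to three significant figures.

F ≈ 329 kN

γ = ρg = 1482 × 9.81 / 1000 = 14.53842 kN/m³.
With the apex up, the centroid sits 2h/3 = 2 × 2.5/3 = 1.66667 m below the apex, so the centroid depth is h_c = 6.2 + 1.66667 = 7.86667 m.
A = ½ × 2.3 × 2.5 = 2.875 m².
Resultant F = γ·h_c·A = 14.53842 × 7.86667 × 2.875 = 328.811 kN.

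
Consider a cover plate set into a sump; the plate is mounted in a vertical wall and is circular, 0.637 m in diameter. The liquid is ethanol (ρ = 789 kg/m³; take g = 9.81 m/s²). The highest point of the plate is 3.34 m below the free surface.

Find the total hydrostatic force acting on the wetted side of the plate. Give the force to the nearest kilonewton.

F ≈ 9 kN

γ = ρg = 789 × 9.81 / 1000 = 7.74009 kN/m³.
The centroid is at the centre, 0.3185 m below the top of the plate, so the centroid depth is h_c = 3.34 + 0.3185 = 3.6585 m.
A = π(0.3185)² = 0.31869 m².
Resultant F = γ·h_c·A = 7.74009 × 3.6585 × 0.31869 = 9.02438 kN.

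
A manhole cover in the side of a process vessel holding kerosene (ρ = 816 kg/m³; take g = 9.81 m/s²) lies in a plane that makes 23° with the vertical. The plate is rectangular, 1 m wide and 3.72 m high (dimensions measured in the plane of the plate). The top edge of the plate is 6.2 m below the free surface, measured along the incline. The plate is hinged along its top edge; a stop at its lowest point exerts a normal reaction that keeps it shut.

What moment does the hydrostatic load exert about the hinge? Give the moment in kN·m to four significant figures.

γ = ρg = 816 × 9.81 / 1000 = 8.00496 kN/m³.
The plate makes 23° with the vertical, i.e. θ = 90° − 23° = 67° to the horizontal. Measuring y along the incline from the free-surface line, vertical depth h = y·sinθ with sinθ = 0.920505.
The centroid lies 3.72/2 = 1.86 m below the top edge, so y_c = 6.2 + 1.86 = 8.06 m and h_c = 8.06 × 0.920505 = 7.41927 m.
A = 1 × 3.72 = 3.72 m².
Resultant F = γ·h_c·A = 8.00496 × 7.41927 × 3.72 = 220.934 kN.
I_c = b·h³/12 = 1 × 3.72³/12 = 4.2899 m⁴.
Centre of pressure: y_p = y_c + I_c/(y_c·A) = 8.06 + 4.2899/(8.06 × 3.72) = 8.06 + 0.143077 = 8.20308 m along the plane.
The resultant acts 1.86 + 0.143077 = 2.00308 m (along the plate) below the hinge at the top edge, so the moment about the hinge is M = F × 2.00308 = 220.934 × 2.00308 = 442.548 kN·m.

M ≈ 442.5 kN·m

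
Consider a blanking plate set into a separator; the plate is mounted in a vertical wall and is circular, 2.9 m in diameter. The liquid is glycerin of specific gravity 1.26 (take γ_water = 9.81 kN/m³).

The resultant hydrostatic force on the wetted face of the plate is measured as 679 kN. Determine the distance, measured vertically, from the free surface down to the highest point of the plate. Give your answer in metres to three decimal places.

γ = 1.26 × 9.81 = 12.3606 kN/m³.
A = π(1.45)² = 6.6052 m².
From F = γ·h_c·A, the centroid depth is h_c = 679/(12.3606 × 6.6052) = 8.31657 m.
The centroid is at the centre, 1.45 m below the top of the plate, so the highest point sits at h_top = 8.31657 − 1.45 = 6.86657 m below the surface.

d_top ≈ 6.867 m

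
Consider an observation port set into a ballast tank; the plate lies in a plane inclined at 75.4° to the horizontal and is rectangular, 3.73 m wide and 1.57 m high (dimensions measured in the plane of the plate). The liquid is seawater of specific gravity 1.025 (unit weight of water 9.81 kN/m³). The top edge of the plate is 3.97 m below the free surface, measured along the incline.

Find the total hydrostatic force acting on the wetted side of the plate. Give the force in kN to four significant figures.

γ = 1.025 × 9.81 = 10.05525 kN/m³.
Let θ = 75.4° be the plate's angle to the horizontal; measure y along the incline from where the plane meets the free surface. Vertical depth h = y·sinθ with sinθ = 0.967709.
The centroid lies 1.57/2 = 0.785 m below the top edge, so y_c = 3.97 + 0.785 = 4.755 m and h_c = 4.755 × 0.967709 = 4.60146 m.
A = 3.73 × 1.57 = 5.8561 m².
Resultant F = γ·h_c·A = 10.05525 × 4.60146 × 5.8561 = 270.955 kN.

F ≈ 271.0 kN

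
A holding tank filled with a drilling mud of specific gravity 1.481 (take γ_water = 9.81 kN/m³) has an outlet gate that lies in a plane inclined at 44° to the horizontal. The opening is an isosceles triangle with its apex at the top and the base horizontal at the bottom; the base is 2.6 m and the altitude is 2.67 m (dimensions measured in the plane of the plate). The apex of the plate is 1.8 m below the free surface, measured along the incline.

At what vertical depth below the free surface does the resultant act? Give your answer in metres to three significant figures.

h_p = 2.56 m

γ = 1.481 × 9.81 = 14.52861 kN/m³.
Let θ = 44° be the plate's angle to the horizontal; measure y along the incline from where the plane meets the free surface. Vertical depth h = y·sinθ with sinθ = 0.694658.
With the apex up, the centroid sits 2h/3 = 2 × 2.67/3 = 1.78 m below the apex, so y_c = 1.8 + 1.78 = 3.58 m and h_c = 3.58 × 0.694658 = 2.48688 m.
A = ½ × 2.6 × 2.67 = 3.471 m².
Resultant F = γ·h_c·A = 14.52861 × 2.48688 × 3.471 = 125.41 kN.
I_c = b·h³/36 = 2.6 × 2.67³/36 = 1.37469 m⁴.
Centre of pressure: y_p = y_c + I_c/(y_c·A) = 3.58 + 1.37469/(3.58 × 3.471) = 3.58 + 0.110629 = 3.69063 m along the plane.
Vertically, h_p = y_p·sinθ = 3.69063 × 0.694658 = 2.56373 m.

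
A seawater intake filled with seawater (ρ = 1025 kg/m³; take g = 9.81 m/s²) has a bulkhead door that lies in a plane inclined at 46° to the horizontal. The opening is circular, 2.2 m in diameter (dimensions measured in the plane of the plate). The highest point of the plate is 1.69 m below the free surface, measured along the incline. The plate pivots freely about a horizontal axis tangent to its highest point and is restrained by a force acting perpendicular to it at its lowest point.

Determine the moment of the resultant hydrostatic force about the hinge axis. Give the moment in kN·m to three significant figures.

M ≈ 92.7 kN·m

γ = ρg = 1025 × 9.81 / 1000 = 10.05525 kN/m³.
Let θ = 46° be the plate's angle to the horizontal; measure y along the incline from where the plane meets the free surface. Vertical depth h = y·sinθ with sinθ = 0.719340.
The centroid is at the centre, 1.1 m below the top of the plate, so y_c = 1.69 + 1.1 = 2.79 m and h_c = 2.79 × 0.719340 = 2.00696 m.
A = π(1.1)² = 3.80133 m².
Resultant F = γ·h_c·A = 10.05525 × 2.00696 × 3.80133 = 76.7127 kN.
I_c = πr⁴/4 = π × 1.1⁴/4 = 1.1499 m⁴.
Centre of pressure: y_p = y_c + I_c/(y_c·A) = 2.79 + 1.1499/(2.79 × 3.80133) = 2.79 + 0.108423 = 2.89842 m along the plane.
The resultant acts 1.1 + 0.108423 = 1.20842 m (along the plate) below the hinge at the top edge, so the moment about the hinge is M = F × 1.20842 = 76.7127 × 1.20842 = 92.7012 kN·m.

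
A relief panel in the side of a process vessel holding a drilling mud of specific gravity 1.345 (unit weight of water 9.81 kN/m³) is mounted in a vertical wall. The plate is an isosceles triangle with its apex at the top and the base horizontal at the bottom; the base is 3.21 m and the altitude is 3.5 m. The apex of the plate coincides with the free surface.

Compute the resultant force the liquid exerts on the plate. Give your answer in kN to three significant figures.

F ≈ 173 kN

γ = 1.345 × 9.81 = 13.19445 kN/m³.
With the apex up, the centroid sits 2h/3 = 2 × 3.5/3 = 2.33333 m below the apex, so the centroid depth is h_c = 2.33333 m.
A = ½ × 3.21 × 3.5 = 5.6175 m².
Resultant F = γ·h_c·A = 13.19445 × 2.33333 × 5.6175 = 172.946 kN.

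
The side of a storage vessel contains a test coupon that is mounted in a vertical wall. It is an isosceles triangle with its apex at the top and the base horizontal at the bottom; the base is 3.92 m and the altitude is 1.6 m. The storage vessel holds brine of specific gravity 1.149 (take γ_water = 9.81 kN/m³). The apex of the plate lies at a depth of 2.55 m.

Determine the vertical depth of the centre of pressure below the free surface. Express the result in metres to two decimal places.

h_p = 3.66 m

γ = 1.149 × 9.81 = 11.27169 kN/m³.
With the apex up, the centroid sits 2h/3 = 2 × 1.6/3 = 1.06667 m below the apex, so the centroid depth is h_c = 2.55 + 1.06667 = 3.61667 m.
A = ½ × 3.92 × 1.6 = 3.136 m².
Resultant F = γ·h_c·A = 11.27169 × 3.61667 × 3.136 = 127.842 kN.
I_c = b·h³/36 = 3.92 × 1.6³/36 = 0.446009 m⁴.
Centre of pressure: y_p = y_c + I_c/(y_c·A) = 3.61667 + 0.446009/(3.61667 × 3.136) = 3.61667 + 0.0393241 = 3.65599 m along the plane.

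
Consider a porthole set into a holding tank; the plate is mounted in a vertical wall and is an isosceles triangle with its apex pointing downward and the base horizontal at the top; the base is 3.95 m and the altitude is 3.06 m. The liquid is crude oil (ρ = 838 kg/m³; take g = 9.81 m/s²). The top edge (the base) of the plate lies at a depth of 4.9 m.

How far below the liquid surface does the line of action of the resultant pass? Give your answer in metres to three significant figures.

h_p = 6.01 m

γ = ρg = 838 × 9.81 / 1000 = 8.22078 kN/m³.
With the apex down, the centroid sits h/3 = 3.06/3 = 1.02 m below the base (the top edge), so the centroid depth is h_c = 4.9 + 1.02 = 5.92 m.
A = ½ × 3.95 × 3.06 = 6.0435 m².
Resultant F = γ·h_c·A = 8.22078 × 5.92 × 6.0435 = 294.119 kN.
I_c = b·h³/36 = 3.95 × 3.06³/36 = 3.14383 m⁴.
Centre of pressure: y_p = y_c + I_c/(y_c·A) = 5.92 + 3.14383/(5.92 × 6.0435) = 5.92 + 0.0878717 = 6.00787 m along the plane.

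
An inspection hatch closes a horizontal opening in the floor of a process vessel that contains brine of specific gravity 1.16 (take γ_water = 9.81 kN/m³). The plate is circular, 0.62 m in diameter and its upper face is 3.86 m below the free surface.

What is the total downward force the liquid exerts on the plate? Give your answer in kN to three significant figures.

γ = 1.16 × 9.81 = 11.3796 kN/m³.
The plate is horizontal, so pressure is uniform at p = γ·h = 11.3796 × 3.86 = 43.9253 kN/m².
A = π(0.31)² = 0.301907 m².
F = p·A = 43.9253 × 0.301907 = 13.2614 kN.

F ≈ 13.3 kN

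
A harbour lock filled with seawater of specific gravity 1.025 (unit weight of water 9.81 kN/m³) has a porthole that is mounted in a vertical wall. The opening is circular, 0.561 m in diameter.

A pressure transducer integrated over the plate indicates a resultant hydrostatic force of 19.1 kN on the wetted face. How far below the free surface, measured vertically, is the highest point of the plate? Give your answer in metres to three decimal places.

γ = 1.025 × 9.81 = 10.05525 kN/m³.
A = π(0.2805)² = 0.247181 m².
From F = γ·h_c·A, the centroid depth is h_c = 19.1/(10.05525 × 0.247181) = 7.68467 m.
The centroid is at the centre, 0.2805 m below the top of the plate, so the highest point sits at h_top = 7.68467 − 0.2805 = 7.40417 m below the surface.

d_top ≈ 7.404 m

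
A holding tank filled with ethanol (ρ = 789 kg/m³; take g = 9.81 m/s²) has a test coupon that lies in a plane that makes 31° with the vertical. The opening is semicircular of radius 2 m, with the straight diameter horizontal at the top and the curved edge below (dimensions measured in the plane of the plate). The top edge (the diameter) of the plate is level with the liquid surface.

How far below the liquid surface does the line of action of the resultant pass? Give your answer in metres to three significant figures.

h_p = 1.01 m

γ = ρg = 789 × 9.81 / 1000 = 7.74009 kN/m³.
The plate makes 31° with the vertical, i.e. θ = 90° − 31° = 59° to the horizontal. Measuring y along the incline from the free-surface line, vertical depth h = y·sinθ with sinθ = 0.857167.
The centroid of a semicircle lies 4r/(3π) = 0.848826 m from the diameter, here below the top edge, so y_c = 0.848826 m and h_c = 0.848826 × 0.857167 = 0.727586 m.
A = πr²/2 = π × 2²/2 = 6.28319 m².
Resultant F = γ·h_c·A = 7.74009 × 0.727586 × 6.28319 = 35.3843 kN.
I_c = (π/8 − 8/(9π))·r⁴ = 0.109757 × 2⁴ = 1.75611 m⁴.
Centre of pressure: y_p = y_c + I_c/(y_c·A) = 0.848826 + 1.75611/(0.848826 × 6.28319) = 0.848826 + 0.329271 = 1.1781 m along the plane.
Vertically, h_p = y_p·sinθ = 1.1781 × 0.857167 = 1.00983 m.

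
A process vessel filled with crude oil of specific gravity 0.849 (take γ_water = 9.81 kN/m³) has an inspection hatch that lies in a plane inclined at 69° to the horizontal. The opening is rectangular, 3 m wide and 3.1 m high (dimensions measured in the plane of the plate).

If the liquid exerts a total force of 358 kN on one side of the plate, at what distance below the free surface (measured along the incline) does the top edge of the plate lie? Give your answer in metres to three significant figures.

γ = 0.849 × 9.81 = 8.32869 kN/m³.
A = 3 × 3.1 = 9.3 m².
From F = γ·h_c·A, the centroid depth is h_c = 358/(8.32869 × 9.3) = 4.62193 m.
Let θ = 69° be the plate's angle to the horizontal; measure y along the incline from where the plane meets the free surface. Vertical depth h = y·sinθ with sinθ = 0.933580.
Along the incline, y_c = h_c/sinθ = 4.62193/0.933580 = 4.95076 m.
The centroid lies 3.1/2 = 1.55 m below the top edge, so the top edge sits at y_top = 4.95076 − 1.55 = 3.40076 m along the incline.

y_top ≈ 3.40 m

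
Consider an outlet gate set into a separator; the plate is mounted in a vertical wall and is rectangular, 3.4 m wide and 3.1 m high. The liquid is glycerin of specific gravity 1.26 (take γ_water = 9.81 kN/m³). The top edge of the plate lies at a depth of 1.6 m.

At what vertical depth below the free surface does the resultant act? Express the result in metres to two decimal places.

γ = 1.26 × 9.81 = 12.3606 kN/m³.
The centroid lies 3.1/2 = 1.55 m below the top edge, so the centroid depth is h_c = 1.6 + 1.55 = 3.15 m.
A = 3.4 × 3.1 = 10.54 m².
Resultant F = γ·h_c·A = 12.3606 × 3.15 × 10.54 = 410.384 kN.
I_c = b·h³/12 = 3.4 × 3.1³/12 = 8.44078 m⁴.
Centre of pressure: y_p = y_c + I_c/(y_c·A) = 3.15 + 8.44078/(3.15 × 10.54) = 3.15 + 0.254233 = 3.40423 m along the plane.

h_p = 3.40 m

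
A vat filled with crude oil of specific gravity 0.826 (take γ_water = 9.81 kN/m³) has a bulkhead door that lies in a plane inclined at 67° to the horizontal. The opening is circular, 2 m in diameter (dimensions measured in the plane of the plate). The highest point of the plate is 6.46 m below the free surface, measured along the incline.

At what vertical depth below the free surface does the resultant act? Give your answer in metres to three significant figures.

γ = 0.826 × 9.81 = 8.10306 kN/m³.
Let θ = 67° be the plate's angle to the horizontal; measure y along the incline from where the plane meets the free surface. Vertical depth h = y·sinθ with sinθ = 0.920505.
The centroid is at the centre, 1 m below the top of the plate, so y_c = 6.46 + 1 = 7.46 m and h_c = 7.46 × 0.920505 = 6.86697 m.
A = π(1)² = 3.14159 m².
Resultant F = γ·h_c·A = 8.10306 × 6.86697 × 3.14159 = 174.809 kN.
I_c = πr⁴/4 = π × 1⁴/4 = 0.785398 m⁴.
Centre of pressure: y_p = y_c + I_c/(y_c·A) = 7.46 + 0.785398/(7.46 × 3.14159) = 7.46 + 0.0335121 = 7.49351 m along the plane.
Vertically, h_p = y_p·sinθ = 7.49351 × 0.920505 = 6.89781 m.

h_p = 6.90 m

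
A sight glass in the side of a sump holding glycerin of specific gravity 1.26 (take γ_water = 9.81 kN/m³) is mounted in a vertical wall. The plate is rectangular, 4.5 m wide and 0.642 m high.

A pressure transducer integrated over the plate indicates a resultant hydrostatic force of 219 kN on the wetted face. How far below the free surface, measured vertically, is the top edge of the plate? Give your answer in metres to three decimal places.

d_top ≈ 5.812 m

γ = 1.26 × 9.81 = 12.3606 kN/m³.
A = 4.5 × 0.642 = 2.889 m².
From F = γ·h_c·A, the centroid depth is h_c = 219/(12.3606 × 2.889) = 6.13277 m.
The centroid lies 0.642/2 = 0.321 m below the top edge, so the top edge sits at h_top = 6.13277 − 0.321 = 5.81177 m below the surface.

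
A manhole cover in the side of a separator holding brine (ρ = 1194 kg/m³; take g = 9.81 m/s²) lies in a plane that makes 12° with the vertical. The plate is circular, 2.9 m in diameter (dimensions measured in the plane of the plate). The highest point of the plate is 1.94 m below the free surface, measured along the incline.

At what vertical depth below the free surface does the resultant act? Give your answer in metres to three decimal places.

γ = ρg = 1194 × 9.81 / 1000 = 11.71314 kN/m³.
The plate makes 12° with the vertical, i.e. θ = 90° − 12° = 78° to the horizontal. Measuring y along the incline from the free-surface line, vertical depth h = y·sinθ with sinθ = 0.978148.
The centroid is at the centre, 1.45 m below the top of the plate, so y_c = 1.94 + 1.45 = 3.39 m and h_c = 3.39 × 0.978148 = 3.31592 m.
A = π(1.45)² = 6.6052 m².
Resultant F = γ·h_c·A = 11.71314 × 3.31592 × 6.6052 = 256.545 kN.
I_c = πr⁴/4 = π × 1.45⁴/4 = 3.47186 m⁴.
Centre of pressure: y_p = y_c + I_c/(y_c·A) = 3.39 + 3.47186/(3.39 × 6.6052) = 3.39 + 0.155052 = 3.54505 m along the plane.
Vertically, h_p = y_p·sinθ = 3.54505 × 0.978148 = 3.46758 m.

h_p = 3.468 m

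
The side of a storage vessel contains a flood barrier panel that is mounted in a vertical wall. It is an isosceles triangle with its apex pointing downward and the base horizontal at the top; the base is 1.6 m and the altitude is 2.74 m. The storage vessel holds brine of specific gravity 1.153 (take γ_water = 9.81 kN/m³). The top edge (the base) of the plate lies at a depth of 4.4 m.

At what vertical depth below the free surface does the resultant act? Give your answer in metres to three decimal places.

γ = 1.153 × 9.81 = 11.31093 kN/m³.
With the apex down, the centroid sits h/3 = 2.74/3 = 0.913333 m below the base (the top edge), so the centroid depth is h_c = 4.4 + 0.913333 = 5.31333 m.
A = ½ × 1.6 × 2.74 = 2.192 m².
Resultant F = γ·h_c·A = 11.31093 × 5.31333 × 2.192 = 131.736 kN.
I_c = b·h³/36 = 1.6 × 2.74³/36 = 0.914259 m⁴.
Centre of pressure: y_p = y_c + I_c/(y_c·A) = 5.31333 + 0.914259/(5.31333 × 2.192) = 5.31333 + 0.0784986 = 5.39183 m along the plane.

h_p = 5.392 m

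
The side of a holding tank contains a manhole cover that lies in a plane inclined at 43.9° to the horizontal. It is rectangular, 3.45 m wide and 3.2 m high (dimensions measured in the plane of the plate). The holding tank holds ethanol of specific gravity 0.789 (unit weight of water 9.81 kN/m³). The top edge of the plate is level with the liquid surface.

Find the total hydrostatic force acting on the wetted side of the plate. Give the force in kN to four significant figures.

F ≈ 94.80 kN

γ = 0.789 × 9.81 = 7.74009 kN/m³.
Let θ = 43.9° be the plate's angle to the horizontal; measure y along the incline from where the plane meets the free surface. Vertical depth h = y·sinθ with sinθ = 0.693402.
The centroid lies 3.2/2 = 1.6 m below the top edge, so y_c = 1.6 m and h_c = 1.6 × 0.693402 = 1.10944 m.
A = 3.45 × 3.2 = 11.04 m².
Resultant F = γ·h_c·A = 7.74009 × 1.10944 × 11.04 = 94.8023 kN.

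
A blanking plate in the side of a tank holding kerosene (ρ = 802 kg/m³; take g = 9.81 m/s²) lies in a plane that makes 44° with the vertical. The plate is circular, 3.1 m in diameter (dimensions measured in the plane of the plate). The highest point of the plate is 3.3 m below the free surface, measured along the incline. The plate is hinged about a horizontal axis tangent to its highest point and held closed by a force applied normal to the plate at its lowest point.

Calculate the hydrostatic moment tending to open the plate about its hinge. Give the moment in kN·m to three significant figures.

γ = ρg = 802 × 9.81 / 1000 = 7.86762 kN/m³.
The plate makes 44° with the vertical, i.e. θ = 90° − 44° = 46° to the horizontal. Measuring y along the incline from the free-surface line, vertical depth h = y·sinθ with sinθ = 0.719340.
The centroid is at the centre, 1.55 m below the top of the plate, so y_c = 3.3 + 1.55 = 4.85 m and h_c = 4.85 × 0.719340 = 3.4888 m.
A = π(1.55)² = 7.54768 m².
Resultant F = γ·h_c·A = 7.86762 × 3.4888 × 7.54768 = 207.173 kN.
I_c = πr⁴/4 = π × 1.55⁴/4 = 4.53332 m⁴.
Centre of pressure: y_p = y_c + I_c/(y_c·A) = 4.85 + 4.53332/(4.85 × 7.54768) = 4.85 + 0.12384 = 4.97384 m along the plane.
The resultant acts 1.55 + 0.12384 = 1.67384 m (along the plate) below the hinge at the top edge, so the moment about the hinge is M = F × 1.67384 = 207.173 × 1.67384 = 346.774 kN·m.

M ≈ 347 kN·m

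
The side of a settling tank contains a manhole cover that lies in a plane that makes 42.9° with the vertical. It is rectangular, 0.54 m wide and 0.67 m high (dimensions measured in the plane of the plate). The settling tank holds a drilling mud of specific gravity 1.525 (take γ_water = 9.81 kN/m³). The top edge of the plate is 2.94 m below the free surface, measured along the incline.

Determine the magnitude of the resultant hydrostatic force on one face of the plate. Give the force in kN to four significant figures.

γ = 1.525 × 9.81 = 14.96025 kN/m³.
The plate makes 42.9° with the vertical, i.e. θ = 90° − 42.9° = 47.1° to the horizontal. Measuring y along the incline from the free-surface line, vertical depth h = y·sinθ with sinθ = 0.732543.
The centroid lies 0.67/2 = 0.335 m below the top edge, so y_c = 2.94 + 0.335 = 3.275 m and h_c = 3.275 × 0.732543 = 2.39908 m.
A = 0.54 × 0.67 = 0.3618 m².
Resultant F = γ·h_c·A = 14.96025 × 2.39908 × 0.3618 = 12.9853 kN.

F ≈ 12.99 kN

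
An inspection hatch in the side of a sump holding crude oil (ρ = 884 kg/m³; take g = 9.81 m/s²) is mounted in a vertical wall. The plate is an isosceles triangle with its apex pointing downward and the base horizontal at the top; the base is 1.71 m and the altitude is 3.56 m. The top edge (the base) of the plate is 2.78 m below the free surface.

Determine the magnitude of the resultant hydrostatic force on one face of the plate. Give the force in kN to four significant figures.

F ≈ 104.7 kN

γ = ρg = 884 × 9.81 / 1000 = 8.67204 kN/m³.
With the apex down, the centroid sits h/3 = 3.56/3 = 1.18667 m below the base (the top edge), so the centroid depth is h_c = 2.78 + 1.18667 = 3.96667 m.
A = ½ × 1.71 × 3.56 = 3.0438 m².
Resultant F = γ·h_c·A = 8.67204 × 3.96667 × 3.0438 = 104.704 kN.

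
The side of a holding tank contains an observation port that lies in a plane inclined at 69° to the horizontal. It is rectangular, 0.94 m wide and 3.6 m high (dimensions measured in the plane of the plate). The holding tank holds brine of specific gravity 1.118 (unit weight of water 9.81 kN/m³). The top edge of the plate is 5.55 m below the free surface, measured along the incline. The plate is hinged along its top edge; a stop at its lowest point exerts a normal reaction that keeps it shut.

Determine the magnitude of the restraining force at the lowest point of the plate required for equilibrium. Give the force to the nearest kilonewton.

γ = 1.118 × 9.81 = 10.96758 kN/m³.
Let θ = 69° be the plate's angle to the horizontal; measure y along the incline from where the plane meets the free surface. Vertical depth h = y·sinθ with sinθ = 0.933580.
The centroid lies 3.6/2 = 1.8 m below the top edge, so y_c = 5.55 + 1.8 = 7.35 m and h_c = 7.35 × 0.933580 = 6.86181 m.
A = 0.94 × 3.6 = 3.384 m².
Resultant F = γ·h_c·A = 10.96758 × 6.86181 × 3.384 = 254.671 kN.
I_c = b·h³/12 = 0.94 × 3.6³/12 = 3.65472 m⁴.
Centre of pressure: y_p = y_c + I_c/(y_c·A) = 7.35 + 3.65472/(7.35 × 3.384) = 7.35 + 0.146939 = 7.49694 m along the plane.
The resultant acts 1.8 + 0.146939 = 1.94694 m (along the plate) below the hinge at the top edge, so the moment about the hinge is M = F × 1.94694 = 254.671 × 1.94694 = 495.829 kN·m.
A normal force at the bottom, 3.6 m from the hinge, must supply this moment: P = 495.829/3.6 = 137.73 kN.

P ≈ 138 kN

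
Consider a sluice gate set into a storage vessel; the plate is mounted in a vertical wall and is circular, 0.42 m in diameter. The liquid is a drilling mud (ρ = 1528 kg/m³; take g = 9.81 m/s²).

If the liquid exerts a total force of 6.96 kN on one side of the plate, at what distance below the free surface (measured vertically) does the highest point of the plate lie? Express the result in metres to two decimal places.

γ = ρg = 1528 × 9.81 / 1000 = 14.98968 kN/m³.
A = π(0.21)² = 0.138544 m².
From F = γ·h_c·A, the centroid depth is h_c = 6.96/(14.98968 × 0.138544) = 3.35142 m.
The centroid is at the centre, 0.21 m below the top of the plate, so the highest point sits at h_top = 3.35142 − 0.21 = 3.14142 m below the surface.

d_top ≈ 3.14 m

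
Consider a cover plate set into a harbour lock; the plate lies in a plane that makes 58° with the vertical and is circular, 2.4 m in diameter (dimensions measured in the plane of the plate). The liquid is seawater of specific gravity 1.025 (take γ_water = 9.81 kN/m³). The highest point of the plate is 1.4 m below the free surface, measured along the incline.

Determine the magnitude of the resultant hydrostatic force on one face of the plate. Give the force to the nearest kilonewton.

F ≈ 63 kN

γ = 1.025 × 9.81 = 10.05525 kN/m³.
The plate makes 58° with the vertical, i.e. θ = 90° − 58° = 32° to the horizontal. Measuring y along the incline from the free-surface line, vertical depth h = y·sinθ with sinθ = 0.529919.
The centroid is at the centre, 1.2 m below the top of the plate, so y_c = 1.4 + 1.2 = 2.6 m and h_c = 2.6 × 0.529919 = 1.37779 m.
A = π(1.2)² = 4.52389 m².
Resultant F = γ·h_c·A = 10.05525 × 1.37779 × 4.52389 = 62.6741 kN.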